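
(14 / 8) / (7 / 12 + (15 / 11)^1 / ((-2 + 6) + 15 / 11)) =1239 / 593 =2.09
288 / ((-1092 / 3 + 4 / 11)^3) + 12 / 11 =23999868231 / 22000000000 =1.09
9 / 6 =1.50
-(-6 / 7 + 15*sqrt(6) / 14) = 6 / 7 - 15*sqrt(6) / 14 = -1.77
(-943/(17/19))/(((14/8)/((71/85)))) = -5088428/10115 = -503.06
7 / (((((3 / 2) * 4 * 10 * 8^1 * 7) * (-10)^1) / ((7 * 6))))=-7 / 800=-0.01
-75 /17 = -4.41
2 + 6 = 8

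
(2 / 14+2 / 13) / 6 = 9 / 182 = 0.05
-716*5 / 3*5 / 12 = -4475 / 9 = -497.22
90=90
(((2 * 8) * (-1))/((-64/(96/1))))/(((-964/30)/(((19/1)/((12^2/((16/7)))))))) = -0.23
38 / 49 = 0.78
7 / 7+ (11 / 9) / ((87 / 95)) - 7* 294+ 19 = -1594709 / 783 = -2036.67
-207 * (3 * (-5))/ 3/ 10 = 207/ 2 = 103.50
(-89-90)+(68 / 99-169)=-34384 / 99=-347.31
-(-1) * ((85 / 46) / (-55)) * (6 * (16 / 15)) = -0.22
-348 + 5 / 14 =-4867 / 14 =-347.64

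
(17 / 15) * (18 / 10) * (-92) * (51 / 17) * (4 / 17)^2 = -13248 / 425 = -31.17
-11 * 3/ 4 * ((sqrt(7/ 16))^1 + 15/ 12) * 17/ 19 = -2805/ 304 -561 * sqrt(7)/ 304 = -14.11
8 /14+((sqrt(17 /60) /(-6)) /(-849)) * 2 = 0.57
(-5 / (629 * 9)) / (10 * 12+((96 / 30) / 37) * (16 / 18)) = -25 / 3398776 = -0.00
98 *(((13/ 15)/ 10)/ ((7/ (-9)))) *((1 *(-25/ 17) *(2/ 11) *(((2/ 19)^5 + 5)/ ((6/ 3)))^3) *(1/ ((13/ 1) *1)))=39850767459959429886843/ 11355483018346349127652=3.51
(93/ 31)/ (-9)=-1/ 3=-0.33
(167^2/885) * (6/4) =47.27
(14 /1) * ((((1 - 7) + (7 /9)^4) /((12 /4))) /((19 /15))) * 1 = -2587550 /124659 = -20.76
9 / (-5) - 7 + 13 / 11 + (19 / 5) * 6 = 167 / 11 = 15.18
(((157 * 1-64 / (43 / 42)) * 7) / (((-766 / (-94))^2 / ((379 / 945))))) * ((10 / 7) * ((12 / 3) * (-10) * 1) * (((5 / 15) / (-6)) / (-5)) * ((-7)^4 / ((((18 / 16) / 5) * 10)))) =-37335833103968 / 13794780249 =-2706.52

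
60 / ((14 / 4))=120 / 7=17.14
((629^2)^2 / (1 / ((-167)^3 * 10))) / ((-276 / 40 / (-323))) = -23548026590929984366900 / 69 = -341275747694637454592.75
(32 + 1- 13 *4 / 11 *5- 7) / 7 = 26 / 77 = 0.34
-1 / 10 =-0.10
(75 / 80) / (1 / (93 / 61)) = 1395 / 976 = 1.43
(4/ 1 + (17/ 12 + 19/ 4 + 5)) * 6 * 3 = 273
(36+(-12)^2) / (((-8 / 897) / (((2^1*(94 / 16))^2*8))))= -89166285 / 4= -22291571.25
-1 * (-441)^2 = -194481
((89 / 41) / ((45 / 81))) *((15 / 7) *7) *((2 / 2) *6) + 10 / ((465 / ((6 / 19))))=8492366 / 24149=351.67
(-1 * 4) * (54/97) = -216/97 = -2.23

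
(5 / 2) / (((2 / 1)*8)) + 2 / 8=13 / 32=0.41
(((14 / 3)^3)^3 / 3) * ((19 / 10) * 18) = 392559888896 / 32805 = 11966465.14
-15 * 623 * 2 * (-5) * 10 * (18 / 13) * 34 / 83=571914000 / 1079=530040.78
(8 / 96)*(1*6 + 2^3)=7 / 6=1.17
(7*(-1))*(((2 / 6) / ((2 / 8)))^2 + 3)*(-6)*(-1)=-602 / 3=-200.67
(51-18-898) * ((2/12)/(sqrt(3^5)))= -9.25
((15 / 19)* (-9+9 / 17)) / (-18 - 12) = 72 / 323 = 0.22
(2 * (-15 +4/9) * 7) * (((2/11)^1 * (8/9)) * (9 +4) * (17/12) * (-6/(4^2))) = 227.45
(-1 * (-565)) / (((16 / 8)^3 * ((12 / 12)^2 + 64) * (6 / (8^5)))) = 231424 / 39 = 5933.95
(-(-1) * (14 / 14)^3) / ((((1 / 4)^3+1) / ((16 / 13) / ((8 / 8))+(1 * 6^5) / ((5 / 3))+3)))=4597.99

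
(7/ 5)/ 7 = 0.20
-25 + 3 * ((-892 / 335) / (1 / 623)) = -1675523 / 335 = -5001.56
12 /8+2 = 7 /2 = 3.50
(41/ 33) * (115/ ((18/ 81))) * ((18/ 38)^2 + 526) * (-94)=-126292911105/ 3971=-31803805.37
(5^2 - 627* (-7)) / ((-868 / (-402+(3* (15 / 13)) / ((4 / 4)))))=11434467 / 5642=2026.67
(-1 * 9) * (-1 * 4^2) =144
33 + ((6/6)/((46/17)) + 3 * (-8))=431/46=9.37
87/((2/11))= 957/2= 478.50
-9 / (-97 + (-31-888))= 9 / 1016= 0.01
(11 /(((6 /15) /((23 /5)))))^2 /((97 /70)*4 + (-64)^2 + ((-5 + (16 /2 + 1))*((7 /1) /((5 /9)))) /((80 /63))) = 1018325 /263533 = 3.86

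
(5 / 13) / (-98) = -5 / 1274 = -0.00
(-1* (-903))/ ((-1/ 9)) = -8127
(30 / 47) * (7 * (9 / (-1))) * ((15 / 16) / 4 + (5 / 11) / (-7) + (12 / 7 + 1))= -1918485 / 16544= -115.96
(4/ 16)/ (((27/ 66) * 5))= 0.12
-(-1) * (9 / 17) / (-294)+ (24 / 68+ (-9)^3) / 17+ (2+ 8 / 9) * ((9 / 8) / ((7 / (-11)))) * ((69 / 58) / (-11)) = -42.31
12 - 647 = -635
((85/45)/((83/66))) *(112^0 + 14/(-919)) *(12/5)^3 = 38991744/1906925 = 20.45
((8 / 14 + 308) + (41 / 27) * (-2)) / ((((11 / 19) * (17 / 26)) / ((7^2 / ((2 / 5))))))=499214170 / 5049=98873.87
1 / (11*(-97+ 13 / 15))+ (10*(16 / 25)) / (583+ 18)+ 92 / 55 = 80193573 / 47665310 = 1.68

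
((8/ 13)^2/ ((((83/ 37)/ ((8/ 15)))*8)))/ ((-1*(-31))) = 2368/ 6522555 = 0.00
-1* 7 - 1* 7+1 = -13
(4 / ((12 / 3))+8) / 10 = 9 / 10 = 0.90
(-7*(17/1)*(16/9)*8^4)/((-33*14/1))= 557056/297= 1875.61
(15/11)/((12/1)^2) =5/528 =0.01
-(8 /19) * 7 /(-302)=28 /2869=0.01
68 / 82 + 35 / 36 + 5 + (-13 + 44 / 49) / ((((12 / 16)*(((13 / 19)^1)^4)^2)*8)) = -2076261294597167 / 58996908665604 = -35.19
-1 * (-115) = 115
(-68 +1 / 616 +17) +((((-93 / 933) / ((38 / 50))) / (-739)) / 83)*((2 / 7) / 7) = -51.00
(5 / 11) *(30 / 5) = 30 / 11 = 2.73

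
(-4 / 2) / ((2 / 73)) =-73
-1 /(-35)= 1 /35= 0.03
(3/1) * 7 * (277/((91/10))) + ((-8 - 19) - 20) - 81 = 511.23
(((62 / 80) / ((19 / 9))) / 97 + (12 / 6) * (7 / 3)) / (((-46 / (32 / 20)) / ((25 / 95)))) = -1032917 / 24161730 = -0.04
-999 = -999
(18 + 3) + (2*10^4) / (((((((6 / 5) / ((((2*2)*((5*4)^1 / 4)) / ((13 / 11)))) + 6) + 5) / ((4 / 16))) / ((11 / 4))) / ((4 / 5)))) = 6177869 / 6089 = 1014.60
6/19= 0.32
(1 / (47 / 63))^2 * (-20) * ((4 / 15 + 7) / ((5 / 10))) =-1153656 / 2209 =-522.25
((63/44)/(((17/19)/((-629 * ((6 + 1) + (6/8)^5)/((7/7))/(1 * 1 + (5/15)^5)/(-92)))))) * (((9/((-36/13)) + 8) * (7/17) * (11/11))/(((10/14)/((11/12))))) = 24751834220169/125047930880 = 197.94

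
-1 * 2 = -2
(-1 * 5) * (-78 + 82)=-20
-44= -44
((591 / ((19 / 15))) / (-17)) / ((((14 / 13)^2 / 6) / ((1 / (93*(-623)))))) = 1498185 / 611333702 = 0.00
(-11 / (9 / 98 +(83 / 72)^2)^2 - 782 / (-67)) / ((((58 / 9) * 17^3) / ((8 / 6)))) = 325764468398100 / 1243274008208582839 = 0.00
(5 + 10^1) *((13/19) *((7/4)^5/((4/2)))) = 3277365/38912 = 84.23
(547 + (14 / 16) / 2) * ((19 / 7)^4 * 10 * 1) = 5707408195 / 19208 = 297137.04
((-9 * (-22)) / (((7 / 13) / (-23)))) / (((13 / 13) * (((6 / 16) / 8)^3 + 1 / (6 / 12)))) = -1410859008 / 333655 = -4228.50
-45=-45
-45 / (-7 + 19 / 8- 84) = 360 / 709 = 0.51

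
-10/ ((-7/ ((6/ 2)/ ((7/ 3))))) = 90/ 49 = 1.84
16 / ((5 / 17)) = 272 / 5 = 54.40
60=60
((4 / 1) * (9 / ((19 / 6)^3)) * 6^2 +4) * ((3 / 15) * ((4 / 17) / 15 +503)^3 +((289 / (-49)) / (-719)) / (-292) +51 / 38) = 31697928700218917013949963931 / 27787711418443108125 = 1140717500.01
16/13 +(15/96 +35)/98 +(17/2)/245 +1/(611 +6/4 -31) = 385450231/237065920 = 1.63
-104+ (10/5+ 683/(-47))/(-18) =-87395/846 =-103.30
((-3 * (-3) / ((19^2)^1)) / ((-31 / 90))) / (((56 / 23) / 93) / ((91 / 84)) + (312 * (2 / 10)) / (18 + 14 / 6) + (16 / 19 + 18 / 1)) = -0.00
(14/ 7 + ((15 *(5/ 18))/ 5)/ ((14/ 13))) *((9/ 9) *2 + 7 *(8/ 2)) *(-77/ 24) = -12815/ 48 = -266.98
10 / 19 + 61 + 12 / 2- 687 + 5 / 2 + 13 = -22951 / 38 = -603.97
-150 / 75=-2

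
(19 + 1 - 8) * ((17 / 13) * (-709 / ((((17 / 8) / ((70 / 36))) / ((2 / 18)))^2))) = -55585600 / 483327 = -115.01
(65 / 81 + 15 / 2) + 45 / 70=5072 / 567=8.95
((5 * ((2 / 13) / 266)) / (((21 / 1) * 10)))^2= 1 / 5273373924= 0.00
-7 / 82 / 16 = -7 / 1312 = -0.01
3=3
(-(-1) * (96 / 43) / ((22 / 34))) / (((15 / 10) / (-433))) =-471104 / 473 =-995.99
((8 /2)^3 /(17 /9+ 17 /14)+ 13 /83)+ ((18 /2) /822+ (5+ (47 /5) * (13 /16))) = 11890231231 /355684880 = 33.43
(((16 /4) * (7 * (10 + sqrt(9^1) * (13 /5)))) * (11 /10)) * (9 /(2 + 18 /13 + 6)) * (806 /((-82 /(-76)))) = 24557561028 /62525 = 392763.87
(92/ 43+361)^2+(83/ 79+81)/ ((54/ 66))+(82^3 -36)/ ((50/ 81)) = 33691845874819/ 32865975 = 1025128.45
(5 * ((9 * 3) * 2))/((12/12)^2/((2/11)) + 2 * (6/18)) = 1620/37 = 43.78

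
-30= -30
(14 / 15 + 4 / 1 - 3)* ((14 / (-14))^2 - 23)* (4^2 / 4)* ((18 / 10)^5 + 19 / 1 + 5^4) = -5286593048 / 46875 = -112780.65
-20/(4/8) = -40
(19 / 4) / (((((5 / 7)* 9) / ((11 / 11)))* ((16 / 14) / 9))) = 931 / 160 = 5.82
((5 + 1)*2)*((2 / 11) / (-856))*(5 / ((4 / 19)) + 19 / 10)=-1539 / 23540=-0.07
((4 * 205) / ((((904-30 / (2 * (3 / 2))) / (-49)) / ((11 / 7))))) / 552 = -15785 / 123372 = -0.13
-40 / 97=-0.41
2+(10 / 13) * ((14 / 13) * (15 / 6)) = 688 / 169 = 4.07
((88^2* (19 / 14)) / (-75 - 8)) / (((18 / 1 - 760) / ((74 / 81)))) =2722016 / 17459631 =0.16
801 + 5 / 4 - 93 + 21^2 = 4601 / 4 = 1150.25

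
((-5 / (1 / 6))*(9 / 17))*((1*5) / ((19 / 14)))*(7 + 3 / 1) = -189000 / 323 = -585.14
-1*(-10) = 10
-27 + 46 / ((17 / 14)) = 185 / 17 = 10.88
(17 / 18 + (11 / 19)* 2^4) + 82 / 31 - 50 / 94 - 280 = -133382915 / 498294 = -267.68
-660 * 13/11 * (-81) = 63180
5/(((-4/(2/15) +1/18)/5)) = -450/539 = -0.83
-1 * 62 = -62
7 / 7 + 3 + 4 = 8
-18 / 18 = -1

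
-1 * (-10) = 10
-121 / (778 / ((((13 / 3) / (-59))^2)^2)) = -3455881 / 763611855498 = -0.00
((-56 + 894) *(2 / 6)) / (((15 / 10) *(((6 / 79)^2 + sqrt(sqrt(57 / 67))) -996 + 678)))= -202889470846368020348581088 / 346455329687569690779863165 -28568452716392975525936 *57^(1 / 4) *67^(3 / 4) / 1039365989062709072339589495 -269518593757854562664 *sqrt(3819) / 3118097967188127217018768485 -2542674365403396236 *57^(3 / 4) *67^(1 / 4) / 9354293901564381651056305455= -0.59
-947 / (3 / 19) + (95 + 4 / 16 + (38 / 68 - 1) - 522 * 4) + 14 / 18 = -4889929 / 612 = -7990.08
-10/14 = -5/7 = -0.71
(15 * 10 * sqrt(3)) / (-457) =-150 * sqrt(3) / 457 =-0.57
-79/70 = -1.13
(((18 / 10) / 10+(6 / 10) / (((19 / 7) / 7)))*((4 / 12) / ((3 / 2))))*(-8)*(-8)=35008 / 1425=24.57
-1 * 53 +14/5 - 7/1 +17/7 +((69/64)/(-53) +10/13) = -83376227/1543360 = -54.02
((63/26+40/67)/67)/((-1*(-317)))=5261/36998338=0.00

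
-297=-297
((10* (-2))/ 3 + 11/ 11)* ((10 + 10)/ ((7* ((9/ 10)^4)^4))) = -3400000000000000000/ 38913423965888661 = -87.37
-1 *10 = -10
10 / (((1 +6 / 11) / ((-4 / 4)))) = -110 / 17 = -6.47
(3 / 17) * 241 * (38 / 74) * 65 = 892905 / 629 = 1419.56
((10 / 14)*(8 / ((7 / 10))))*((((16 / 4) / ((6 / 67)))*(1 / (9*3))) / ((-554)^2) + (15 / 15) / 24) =14799650 / 43505343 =0.34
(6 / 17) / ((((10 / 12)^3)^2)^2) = 13060694016 / 4150390625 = 3.15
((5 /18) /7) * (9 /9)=5 /126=0.04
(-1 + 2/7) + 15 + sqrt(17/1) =sqrt(17) + 100/7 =18.41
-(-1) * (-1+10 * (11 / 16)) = 47 / 8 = 5.88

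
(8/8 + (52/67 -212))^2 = 44194.08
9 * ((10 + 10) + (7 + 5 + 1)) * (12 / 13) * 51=181764 / 13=13981.85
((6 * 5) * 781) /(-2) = -11715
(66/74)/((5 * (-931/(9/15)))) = -99/861175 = -0.00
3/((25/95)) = 57/5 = 11.40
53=53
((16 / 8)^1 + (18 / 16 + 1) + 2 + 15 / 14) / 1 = 403 / 56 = 7.20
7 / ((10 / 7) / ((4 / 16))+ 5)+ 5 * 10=50.65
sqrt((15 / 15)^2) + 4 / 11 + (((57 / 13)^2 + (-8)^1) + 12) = 45710 / 1859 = 24.59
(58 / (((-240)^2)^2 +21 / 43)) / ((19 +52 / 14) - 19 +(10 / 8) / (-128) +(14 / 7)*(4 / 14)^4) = 3065904128 / 652029369849578295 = 0.00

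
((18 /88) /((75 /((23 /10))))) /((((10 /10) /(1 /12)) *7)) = 23 /308000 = 0.00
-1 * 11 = -11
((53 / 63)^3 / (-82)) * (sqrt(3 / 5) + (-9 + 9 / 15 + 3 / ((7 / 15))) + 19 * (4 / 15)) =-9677005 / 430580934- 148877 * sqrt(15) / 102519270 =-0.03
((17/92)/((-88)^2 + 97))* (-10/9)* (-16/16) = 85/3246174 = 0.00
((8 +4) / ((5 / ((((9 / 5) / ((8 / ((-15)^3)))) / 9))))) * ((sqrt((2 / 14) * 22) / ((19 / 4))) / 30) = -27 * sqrt(154) / 133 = -2.52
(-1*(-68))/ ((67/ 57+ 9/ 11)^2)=6683193/ 390625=17.11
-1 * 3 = -3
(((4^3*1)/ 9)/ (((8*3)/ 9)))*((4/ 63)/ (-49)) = -32/ 9261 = -0.00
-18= -18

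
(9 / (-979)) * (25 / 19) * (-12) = 0.15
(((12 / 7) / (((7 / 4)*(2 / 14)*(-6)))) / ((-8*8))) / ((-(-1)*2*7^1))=0.00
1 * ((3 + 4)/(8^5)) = 7/32768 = 0.00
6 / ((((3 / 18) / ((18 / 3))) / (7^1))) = 1512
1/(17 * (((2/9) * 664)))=9/22576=0.00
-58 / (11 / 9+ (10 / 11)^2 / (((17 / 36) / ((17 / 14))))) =-442134 / 25517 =-17.33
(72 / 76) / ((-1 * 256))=-9 / 2432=-0.00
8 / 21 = 0.38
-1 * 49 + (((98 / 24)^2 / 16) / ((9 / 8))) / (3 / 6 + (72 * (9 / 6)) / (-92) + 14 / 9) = -2520217 / 52560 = -47.95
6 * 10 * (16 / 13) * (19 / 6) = 3040 / 13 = 233.85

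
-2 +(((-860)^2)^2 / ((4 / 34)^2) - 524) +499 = 39521339559973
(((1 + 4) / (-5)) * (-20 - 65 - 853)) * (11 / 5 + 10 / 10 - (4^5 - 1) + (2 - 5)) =-4796932 / 5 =-959386.40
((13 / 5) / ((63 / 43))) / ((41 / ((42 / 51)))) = 1118 / 31365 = 0.04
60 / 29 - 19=-491 / 29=-16.93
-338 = -338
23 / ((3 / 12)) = 92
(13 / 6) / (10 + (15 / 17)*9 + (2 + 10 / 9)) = 663 / 6442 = 0.10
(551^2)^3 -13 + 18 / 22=307823858933698677 / 11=27983987175790788.82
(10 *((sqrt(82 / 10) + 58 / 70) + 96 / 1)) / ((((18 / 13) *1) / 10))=130 *sqrt(205) / 9 + 440570 / 63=7199.99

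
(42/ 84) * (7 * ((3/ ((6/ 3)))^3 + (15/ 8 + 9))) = 399/ 8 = 49.88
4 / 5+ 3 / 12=21 / 20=1.05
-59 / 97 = -0.61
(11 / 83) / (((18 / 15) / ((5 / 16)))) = 0.03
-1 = -1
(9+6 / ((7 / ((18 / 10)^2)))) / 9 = 229 / 175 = 1.31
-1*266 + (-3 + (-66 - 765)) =-1100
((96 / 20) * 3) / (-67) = -72 / 335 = -0.21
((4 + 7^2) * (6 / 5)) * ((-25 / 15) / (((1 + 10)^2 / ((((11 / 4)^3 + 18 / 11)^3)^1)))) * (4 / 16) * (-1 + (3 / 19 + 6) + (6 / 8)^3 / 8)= -10582383575905428869 / 821404173860864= -12883.28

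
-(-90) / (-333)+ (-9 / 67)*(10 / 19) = -0.34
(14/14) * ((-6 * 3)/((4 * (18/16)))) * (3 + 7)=-40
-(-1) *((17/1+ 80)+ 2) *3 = 297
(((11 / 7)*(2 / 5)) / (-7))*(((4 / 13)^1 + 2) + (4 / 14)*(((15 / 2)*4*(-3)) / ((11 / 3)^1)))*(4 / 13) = 7536 / 57967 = 0.13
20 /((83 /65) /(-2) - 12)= -2600 /1643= -1.58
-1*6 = -6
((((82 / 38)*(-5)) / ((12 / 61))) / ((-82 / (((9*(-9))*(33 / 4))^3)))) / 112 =-1941670180395 / 1089536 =-1782107.41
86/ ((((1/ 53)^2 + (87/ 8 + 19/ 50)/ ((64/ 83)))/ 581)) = 3423.11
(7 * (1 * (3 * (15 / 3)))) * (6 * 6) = 3780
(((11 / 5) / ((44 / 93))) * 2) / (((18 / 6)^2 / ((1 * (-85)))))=-527 / 6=-87.83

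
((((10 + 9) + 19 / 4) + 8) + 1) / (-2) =-131 / 8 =-16.38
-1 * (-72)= 72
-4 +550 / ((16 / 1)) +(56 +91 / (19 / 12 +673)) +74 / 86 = 243298503 / 2784680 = 87.37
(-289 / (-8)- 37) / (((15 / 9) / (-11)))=231 / 40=5.78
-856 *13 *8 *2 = -178048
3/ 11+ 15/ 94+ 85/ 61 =115157/ 63074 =1.83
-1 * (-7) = 7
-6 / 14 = -0.43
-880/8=-110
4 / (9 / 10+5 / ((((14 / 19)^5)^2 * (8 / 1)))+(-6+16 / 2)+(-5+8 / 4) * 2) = 0.39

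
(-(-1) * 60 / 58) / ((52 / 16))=120 / 377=0.32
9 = 9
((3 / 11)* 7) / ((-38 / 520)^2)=1419600 / 3971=357.49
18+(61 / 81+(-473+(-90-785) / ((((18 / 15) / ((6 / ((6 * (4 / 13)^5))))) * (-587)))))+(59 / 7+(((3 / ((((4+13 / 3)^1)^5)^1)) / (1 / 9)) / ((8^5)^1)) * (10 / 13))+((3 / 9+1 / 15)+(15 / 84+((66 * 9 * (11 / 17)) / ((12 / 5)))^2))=1026449918744140533593941 / 40014033696000000000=25652.25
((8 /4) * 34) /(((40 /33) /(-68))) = -19074 /5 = -3814.80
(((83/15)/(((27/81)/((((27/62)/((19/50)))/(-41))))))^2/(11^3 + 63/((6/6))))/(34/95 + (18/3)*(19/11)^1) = 6905361375/479380733932504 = 0.00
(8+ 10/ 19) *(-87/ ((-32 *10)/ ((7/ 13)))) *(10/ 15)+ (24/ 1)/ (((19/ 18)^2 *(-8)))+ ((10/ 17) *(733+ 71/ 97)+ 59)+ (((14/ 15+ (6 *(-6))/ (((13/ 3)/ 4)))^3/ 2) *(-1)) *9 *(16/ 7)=19061536172285359189/ 54929697186000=347016.95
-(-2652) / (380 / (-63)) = -439.67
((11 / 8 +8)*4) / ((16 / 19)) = 1425 / 32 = 44.53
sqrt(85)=9.22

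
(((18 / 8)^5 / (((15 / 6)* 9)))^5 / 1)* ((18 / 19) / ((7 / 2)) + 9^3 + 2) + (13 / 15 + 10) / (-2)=3547088791521467955729377 / 43870513948262400000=80853.60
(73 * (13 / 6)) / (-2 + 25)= 949 / 138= 6.88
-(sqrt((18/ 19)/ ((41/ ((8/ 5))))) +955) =-955-12 * sqrt(3895)/ 3895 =-955.19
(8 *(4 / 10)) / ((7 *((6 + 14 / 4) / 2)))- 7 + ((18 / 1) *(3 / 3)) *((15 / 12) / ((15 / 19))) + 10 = 42023 / 1330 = 31.60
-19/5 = -3.80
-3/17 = -0.18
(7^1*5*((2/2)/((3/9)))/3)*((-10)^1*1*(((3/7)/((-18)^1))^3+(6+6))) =-22226375/5292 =-4200.00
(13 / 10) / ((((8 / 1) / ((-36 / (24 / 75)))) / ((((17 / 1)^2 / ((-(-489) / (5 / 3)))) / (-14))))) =1.29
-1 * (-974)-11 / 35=34079 / 35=973.69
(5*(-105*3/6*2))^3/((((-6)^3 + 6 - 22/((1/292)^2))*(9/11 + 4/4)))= 42.42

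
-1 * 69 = -69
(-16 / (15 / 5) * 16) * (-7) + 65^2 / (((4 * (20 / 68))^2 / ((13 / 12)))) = 749621 / 192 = 3904.28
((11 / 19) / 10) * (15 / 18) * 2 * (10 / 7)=55 / 399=0.14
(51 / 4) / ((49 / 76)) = 969 / 49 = 19.78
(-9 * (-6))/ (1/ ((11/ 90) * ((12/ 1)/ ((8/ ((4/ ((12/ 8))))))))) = 132/ 5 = 26.40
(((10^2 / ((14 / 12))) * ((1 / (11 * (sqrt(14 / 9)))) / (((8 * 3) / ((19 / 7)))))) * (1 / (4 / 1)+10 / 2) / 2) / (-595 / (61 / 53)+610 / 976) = -10431 * sqrt(14) / 10865162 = -0.00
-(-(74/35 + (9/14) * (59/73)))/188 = 13459/960680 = 0.01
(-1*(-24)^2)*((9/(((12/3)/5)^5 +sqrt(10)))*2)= 614400000/1789031 - 1875000000*sqrt(10)/1789031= -2970.81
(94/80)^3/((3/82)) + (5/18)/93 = 1187711297/26784000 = 44.34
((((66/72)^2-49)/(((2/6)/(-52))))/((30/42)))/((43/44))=1388387/129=10762.69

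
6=6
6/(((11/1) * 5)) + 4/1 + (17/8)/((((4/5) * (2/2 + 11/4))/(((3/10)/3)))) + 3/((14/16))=7.61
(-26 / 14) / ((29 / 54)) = -702 / 203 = -3.46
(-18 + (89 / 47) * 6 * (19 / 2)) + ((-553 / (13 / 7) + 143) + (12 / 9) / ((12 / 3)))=-118228 / 1833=-64.50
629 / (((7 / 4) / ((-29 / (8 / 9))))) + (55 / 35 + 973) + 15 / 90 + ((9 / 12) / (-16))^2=-924811075 / 86016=-10751.62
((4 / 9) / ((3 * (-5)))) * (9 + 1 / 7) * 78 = -6656 / 315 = -21.13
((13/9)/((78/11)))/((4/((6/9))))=11/324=0.03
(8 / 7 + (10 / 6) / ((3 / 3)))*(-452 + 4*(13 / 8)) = -1251.64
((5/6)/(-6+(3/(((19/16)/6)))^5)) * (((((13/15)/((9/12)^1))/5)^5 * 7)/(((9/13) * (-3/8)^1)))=-171338953864472576/9254581658217466998046875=-0.00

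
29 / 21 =1.38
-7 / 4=-1.75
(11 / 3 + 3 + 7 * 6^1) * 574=27934.67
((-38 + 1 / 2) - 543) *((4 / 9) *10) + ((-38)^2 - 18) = -1154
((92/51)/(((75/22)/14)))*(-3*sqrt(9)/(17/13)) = -368368/7225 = -50.99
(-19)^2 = 361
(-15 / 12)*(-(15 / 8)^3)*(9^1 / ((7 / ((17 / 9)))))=286875 / 14336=20.01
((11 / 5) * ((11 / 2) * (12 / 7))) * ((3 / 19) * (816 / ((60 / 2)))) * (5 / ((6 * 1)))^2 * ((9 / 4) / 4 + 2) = 84337 / 532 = 158.53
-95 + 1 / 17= -1614 / 17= -94.94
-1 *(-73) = 73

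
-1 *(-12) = 12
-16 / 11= -1.45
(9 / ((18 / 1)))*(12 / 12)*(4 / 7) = 2 / 7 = 0.29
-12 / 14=-6 / 7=-0.86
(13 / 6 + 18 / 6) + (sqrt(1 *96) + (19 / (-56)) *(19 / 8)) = 5861 / 1344 + 4 *sqrt(6) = 14.16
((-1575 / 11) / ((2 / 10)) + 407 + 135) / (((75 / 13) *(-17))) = 24869 / 14025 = 1.77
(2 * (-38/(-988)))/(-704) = -1/9152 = -0.00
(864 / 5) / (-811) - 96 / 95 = -94272 / 77045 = -1.22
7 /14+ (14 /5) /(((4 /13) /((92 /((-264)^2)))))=89213 /174240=0.51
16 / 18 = 8 / 9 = 0.89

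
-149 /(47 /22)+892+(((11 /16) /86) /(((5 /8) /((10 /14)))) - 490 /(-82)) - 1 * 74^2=-10783305007 /2320108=-4647.76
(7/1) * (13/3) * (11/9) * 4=4004/27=148.30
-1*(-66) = 66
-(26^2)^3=-308915776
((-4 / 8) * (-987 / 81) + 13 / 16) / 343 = 2983 / 148176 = 0.02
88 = 88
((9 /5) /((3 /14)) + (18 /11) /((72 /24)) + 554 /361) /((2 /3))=312123 /19855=15.72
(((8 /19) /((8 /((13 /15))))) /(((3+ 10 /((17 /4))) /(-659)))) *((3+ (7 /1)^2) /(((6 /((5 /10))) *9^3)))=-145639 /4363065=-0.03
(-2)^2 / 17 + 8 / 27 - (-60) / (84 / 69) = 160063 / 3213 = 49.82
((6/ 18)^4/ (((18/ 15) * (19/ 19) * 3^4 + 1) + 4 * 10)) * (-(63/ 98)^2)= -5/ 135436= -0.00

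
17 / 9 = 1.89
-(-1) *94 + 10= 104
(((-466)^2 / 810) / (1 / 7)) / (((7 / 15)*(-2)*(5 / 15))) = -54289 / 9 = -6032.11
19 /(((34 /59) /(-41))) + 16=-45417 /34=-1335.79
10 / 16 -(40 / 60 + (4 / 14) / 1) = -55 / 168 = -0.33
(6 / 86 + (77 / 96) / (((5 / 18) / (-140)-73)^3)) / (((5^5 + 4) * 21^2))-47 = -46300407387374078152262 / 985115051854897972113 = -47.00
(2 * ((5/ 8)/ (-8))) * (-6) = 15/ 16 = 0.94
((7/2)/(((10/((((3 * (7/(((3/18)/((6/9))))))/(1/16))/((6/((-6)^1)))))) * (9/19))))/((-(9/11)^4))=218092336/98415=2216.05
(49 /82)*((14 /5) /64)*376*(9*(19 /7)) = 393813 /1640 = 240.13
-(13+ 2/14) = -92/7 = -13.14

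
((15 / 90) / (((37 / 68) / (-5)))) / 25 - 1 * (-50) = 27716 / 555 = 49.94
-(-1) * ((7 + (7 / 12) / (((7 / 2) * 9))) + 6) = 703 / 54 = 13.02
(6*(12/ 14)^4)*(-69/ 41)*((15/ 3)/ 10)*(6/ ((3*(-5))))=536544/ 492205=1.09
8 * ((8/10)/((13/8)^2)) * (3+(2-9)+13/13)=-6144/845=-7.27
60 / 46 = 30 / 23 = 1.30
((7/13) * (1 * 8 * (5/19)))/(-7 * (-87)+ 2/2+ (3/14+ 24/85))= 333200/179443277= 0.00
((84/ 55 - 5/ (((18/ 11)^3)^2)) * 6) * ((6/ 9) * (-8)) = -2369847541/ 58458510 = -40.54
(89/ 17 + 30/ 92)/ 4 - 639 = -1994443/ 3128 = -637.61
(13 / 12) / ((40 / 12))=0.32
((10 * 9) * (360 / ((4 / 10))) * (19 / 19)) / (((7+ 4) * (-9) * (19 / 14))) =-126000 / 209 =-602.87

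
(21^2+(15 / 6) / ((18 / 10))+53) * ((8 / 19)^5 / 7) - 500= -77851022372 / 155994237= -499.06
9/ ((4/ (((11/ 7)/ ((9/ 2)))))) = 11/ 14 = 0.79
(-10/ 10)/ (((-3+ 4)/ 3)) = -3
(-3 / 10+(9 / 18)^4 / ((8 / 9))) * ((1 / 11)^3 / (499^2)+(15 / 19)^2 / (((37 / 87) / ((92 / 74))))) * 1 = -43868833318844373 / 104826182632434560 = -0.42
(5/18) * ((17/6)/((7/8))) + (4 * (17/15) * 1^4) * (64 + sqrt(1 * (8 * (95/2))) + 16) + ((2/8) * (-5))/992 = 136 * sqrt(95)/15 + 272656207/749952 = 451.94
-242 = -242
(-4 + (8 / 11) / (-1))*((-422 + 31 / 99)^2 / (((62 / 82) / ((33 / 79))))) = -3715675203188 / 8000883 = -464408.14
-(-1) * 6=6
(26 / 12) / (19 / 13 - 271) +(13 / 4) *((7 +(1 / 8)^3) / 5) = 4.54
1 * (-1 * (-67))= 67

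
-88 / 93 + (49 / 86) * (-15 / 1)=-75923 / 7998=-9.49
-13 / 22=-0.59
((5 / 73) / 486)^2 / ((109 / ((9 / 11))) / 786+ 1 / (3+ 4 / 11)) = 121175 / 2847829313142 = 0.00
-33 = -33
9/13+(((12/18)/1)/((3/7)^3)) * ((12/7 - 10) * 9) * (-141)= 3472951/39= 89050.03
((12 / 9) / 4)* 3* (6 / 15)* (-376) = -752 / 5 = -150.40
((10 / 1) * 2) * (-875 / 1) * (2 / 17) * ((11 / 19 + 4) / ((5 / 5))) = -3045000 / 323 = -9427.24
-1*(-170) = 170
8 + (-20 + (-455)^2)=207013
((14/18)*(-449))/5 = -3143/45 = -69.84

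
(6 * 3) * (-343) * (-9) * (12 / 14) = 47628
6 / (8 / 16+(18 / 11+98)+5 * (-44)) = -44 / 879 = -0.05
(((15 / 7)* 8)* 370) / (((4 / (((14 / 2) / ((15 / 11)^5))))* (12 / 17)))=101301079 / 30375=3335.01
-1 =-1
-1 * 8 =-8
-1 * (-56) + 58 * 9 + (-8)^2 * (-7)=130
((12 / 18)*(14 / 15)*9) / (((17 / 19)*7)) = 76 / 85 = 0.89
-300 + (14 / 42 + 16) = -851 / 3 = -283.67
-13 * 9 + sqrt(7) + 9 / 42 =-1635 / 14 + sqrt(7) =-114.14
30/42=5/7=0.71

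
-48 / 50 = -24 / 25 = -0.96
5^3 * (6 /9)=250 /3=83.33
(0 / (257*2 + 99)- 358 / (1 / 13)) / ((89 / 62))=-288548 / 89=-3242.11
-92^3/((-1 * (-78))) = -389344/39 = -9983.18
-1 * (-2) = 2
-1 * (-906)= 906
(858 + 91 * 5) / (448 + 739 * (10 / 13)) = 17069 / 13214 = 1.29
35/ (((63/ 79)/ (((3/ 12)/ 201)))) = 395/ 7236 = 0.05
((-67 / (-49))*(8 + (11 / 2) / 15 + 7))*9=189.10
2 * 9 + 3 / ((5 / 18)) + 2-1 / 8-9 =867 / 40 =21.68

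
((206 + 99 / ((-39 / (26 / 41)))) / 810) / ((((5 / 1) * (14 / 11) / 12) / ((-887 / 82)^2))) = 3626218321 / 65130345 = 55.68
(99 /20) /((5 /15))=297 /20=14.85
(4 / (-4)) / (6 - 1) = -1 / 5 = -0.20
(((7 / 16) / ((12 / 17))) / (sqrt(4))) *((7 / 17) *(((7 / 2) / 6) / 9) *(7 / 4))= 2401 / 165888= 0.01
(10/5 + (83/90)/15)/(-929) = -2783/1254150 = -0.00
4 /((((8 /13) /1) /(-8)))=-52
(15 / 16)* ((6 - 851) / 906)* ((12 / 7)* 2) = -12675 / 4228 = -3.00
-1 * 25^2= -625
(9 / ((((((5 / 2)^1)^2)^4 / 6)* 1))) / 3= 4608 / 390625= 0.01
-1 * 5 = -5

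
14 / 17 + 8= 150 / 17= 8.82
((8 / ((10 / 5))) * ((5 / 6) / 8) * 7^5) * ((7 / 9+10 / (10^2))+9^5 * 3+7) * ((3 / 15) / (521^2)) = 267969782773 / 293156280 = 914.09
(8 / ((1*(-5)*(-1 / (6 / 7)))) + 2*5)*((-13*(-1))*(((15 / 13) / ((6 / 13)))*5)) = 12935 / 7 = 1847.86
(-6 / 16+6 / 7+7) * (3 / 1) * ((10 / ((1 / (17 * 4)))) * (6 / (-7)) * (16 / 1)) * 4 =-41028480 / 49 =-837315.92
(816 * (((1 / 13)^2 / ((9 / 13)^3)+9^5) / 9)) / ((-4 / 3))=-2927177912 / 729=-4015333.21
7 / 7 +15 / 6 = 7 / 2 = 3.50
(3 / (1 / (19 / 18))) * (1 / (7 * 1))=19 / 42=0.45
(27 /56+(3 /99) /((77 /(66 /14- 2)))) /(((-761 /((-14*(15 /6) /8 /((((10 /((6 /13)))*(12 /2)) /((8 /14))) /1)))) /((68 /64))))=1168903 /90094996992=0.00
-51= -51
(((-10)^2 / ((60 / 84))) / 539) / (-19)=-20 / 1463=-0.01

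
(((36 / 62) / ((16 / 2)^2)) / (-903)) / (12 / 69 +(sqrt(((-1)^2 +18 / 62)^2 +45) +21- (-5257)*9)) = -0.00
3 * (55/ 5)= 33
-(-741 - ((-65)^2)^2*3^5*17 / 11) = 73740940026 / 11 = 6703721820.55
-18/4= -4.50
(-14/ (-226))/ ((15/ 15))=7/ 113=0.06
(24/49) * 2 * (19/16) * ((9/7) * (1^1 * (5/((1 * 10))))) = 513/686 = 0.75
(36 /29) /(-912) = -3 /2204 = -0.00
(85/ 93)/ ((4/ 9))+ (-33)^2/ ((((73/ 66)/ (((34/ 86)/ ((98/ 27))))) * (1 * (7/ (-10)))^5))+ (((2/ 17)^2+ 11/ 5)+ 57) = -576.81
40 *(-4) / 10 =-16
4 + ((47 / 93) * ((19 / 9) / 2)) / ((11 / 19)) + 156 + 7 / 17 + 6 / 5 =254395313 / 1565190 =162.53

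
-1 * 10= -10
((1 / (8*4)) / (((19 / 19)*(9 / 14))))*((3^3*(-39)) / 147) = -39 / 112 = -0.35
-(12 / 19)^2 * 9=-1296 / 361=-3.59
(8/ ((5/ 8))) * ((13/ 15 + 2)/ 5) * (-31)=-85312/ 375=-227.50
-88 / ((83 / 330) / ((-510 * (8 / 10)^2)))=9478656 / 83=114200.67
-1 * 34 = -34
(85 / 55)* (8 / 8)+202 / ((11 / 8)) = 1633 / 11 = 148.45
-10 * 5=-50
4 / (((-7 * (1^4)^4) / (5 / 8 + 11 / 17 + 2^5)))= -4525 / 238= -19.01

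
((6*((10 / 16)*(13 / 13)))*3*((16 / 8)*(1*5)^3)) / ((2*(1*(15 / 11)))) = 4125 / 4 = 1031.25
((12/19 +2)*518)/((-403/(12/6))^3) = -207200/1243565713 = -0.00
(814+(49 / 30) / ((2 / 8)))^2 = 151486864 / 225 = 673274.95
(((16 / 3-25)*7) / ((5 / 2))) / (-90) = 413 / 675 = 0.61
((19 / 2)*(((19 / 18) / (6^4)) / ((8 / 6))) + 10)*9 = 622441 / 6912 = 90.05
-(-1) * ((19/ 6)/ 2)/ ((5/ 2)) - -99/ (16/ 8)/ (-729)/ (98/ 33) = 16153/ 26460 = 0.61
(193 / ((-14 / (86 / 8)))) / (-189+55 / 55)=8299 / 10528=0.79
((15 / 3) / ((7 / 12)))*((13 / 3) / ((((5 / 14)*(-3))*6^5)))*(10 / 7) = -65 / 10206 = -0.01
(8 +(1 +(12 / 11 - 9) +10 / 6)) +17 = 652 / 33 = 19.76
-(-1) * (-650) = -650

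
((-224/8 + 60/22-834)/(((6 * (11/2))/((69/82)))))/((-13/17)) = 28.65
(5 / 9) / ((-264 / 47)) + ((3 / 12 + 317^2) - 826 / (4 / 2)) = 237780935 / 2376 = 100076.15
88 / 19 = 4.63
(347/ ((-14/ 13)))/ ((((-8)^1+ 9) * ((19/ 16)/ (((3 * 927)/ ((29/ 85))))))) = -8530661880/ 3857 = -2211735.00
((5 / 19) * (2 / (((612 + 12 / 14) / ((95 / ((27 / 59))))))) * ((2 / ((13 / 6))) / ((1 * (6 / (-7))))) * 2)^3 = -193301071768000 / 3414233552554539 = -0.06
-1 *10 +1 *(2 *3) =-4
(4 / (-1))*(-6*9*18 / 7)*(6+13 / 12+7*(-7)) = -162972 / 7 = -23281.71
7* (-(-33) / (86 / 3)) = 693 / 86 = 8.06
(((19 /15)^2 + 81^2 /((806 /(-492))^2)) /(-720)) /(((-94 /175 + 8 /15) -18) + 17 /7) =625757032243 /2868519728880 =0.22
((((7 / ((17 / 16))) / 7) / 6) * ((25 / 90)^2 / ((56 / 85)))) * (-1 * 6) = -125 / 1134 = -0.11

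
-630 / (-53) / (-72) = -0.17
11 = 11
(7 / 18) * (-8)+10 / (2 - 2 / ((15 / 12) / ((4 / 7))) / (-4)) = 161 / 117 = 1.38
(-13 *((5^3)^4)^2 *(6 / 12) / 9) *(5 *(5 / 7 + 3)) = -50365924835205078125 / 63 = -799459124368334573.41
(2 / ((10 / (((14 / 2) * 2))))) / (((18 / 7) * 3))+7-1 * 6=184 / 135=1.36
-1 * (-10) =10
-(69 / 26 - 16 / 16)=-43 / 26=-1.65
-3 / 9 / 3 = -1 / 9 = -0.11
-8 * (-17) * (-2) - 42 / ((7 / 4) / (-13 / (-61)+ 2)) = -19832 / 61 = -325.11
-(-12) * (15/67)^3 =0.13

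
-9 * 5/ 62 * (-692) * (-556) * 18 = -155824560/ 31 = -5026598.71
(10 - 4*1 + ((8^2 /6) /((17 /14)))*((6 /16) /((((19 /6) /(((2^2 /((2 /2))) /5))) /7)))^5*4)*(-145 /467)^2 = 1162322539050282 /1147521153973375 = 1.01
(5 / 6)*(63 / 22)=2.39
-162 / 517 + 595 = 307453 / 517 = 594.69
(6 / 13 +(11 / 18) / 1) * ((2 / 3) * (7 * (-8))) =-14056 / 351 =-40.05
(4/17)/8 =1/34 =0.03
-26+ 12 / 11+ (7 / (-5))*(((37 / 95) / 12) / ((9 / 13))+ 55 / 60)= -7408711 / 282150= -26.26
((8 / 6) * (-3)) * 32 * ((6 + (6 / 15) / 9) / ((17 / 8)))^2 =-2097152 / 2025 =-1035.63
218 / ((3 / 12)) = 872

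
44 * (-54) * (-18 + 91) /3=-57816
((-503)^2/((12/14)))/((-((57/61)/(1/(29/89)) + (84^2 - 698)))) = -9615101027/207115410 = -46.42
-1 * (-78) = 78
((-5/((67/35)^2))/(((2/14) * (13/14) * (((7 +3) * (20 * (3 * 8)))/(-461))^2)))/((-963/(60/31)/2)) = 510262921/1337957008128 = 0.00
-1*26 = -26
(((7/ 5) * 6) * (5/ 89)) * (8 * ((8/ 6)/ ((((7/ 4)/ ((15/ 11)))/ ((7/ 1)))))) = 26880/ 979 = 27.46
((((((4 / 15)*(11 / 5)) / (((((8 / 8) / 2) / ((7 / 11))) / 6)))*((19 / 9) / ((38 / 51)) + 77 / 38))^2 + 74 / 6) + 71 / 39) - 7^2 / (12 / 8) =12023647738 / 26398125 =455.47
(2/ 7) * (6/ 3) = 4/ 7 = 0.57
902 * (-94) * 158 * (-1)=13396504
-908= -908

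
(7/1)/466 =7/466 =0.02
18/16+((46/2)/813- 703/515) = -709297/3349560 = -0.21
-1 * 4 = -4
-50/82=-25/41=-0.61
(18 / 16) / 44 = 9 / 352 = 0.03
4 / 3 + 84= 256 / 3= 85.33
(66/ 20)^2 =1089/ 100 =10.89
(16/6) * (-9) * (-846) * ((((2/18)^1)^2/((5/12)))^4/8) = 24064/12301875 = 0.00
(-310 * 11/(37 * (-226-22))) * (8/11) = 10/37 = 0.27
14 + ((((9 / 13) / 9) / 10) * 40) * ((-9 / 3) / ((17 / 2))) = 3070 / 221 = 13.89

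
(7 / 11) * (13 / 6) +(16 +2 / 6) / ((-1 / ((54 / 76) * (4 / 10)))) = -20461 / 6270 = -3.26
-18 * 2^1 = -36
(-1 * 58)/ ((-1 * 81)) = 58/ 81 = 0.72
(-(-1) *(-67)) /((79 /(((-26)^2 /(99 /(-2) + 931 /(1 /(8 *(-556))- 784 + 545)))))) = 96297404632 /8968585837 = 10.74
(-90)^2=8100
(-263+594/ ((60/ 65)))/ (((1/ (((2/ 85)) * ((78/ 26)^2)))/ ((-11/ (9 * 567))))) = -8371/ 48195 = -0.17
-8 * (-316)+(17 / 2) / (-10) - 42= 49703 / 20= 2485.15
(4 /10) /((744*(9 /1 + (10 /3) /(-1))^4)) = 27 /51783020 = 0.00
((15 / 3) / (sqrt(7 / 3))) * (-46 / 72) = -115 * sqrt(21) / 252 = -2.09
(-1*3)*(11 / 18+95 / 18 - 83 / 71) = -3016 / 213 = -14.16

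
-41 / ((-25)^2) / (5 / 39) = -1599 / 3125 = -0.51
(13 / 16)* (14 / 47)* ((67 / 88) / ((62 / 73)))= 445081 / 2051456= 0.22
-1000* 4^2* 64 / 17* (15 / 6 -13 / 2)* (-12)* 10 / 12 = -40960000 / 17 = -2409411.76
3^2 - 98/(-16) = 121/8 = 15.12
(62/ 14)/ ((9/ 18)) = 62/ 7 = 8.86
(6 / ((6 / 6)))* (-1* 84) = -504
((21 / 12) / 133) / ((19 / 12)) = 3 / 361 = 0.01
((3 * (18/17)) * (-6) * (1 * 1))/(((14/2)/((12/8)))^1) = -486/119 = -4.08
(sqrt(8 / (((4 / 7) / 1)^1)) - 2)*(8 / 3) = -16 / 3 + 8*sqrt(14) / 3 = 4.64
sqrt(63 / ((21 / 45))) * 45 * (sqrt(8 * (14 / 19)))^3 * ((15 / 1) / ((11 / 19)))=907200 * sqrt(1995) / 209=193877.85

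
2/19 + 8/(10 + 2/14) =1206/1349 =0.89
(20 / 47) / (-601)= -20 / 28247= -0.00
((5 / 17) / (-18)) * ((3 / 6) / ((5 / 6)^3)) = -6 / 425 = -0.01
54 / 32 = 27 / 16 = 1.69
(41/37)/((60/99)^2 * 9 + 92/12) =0.10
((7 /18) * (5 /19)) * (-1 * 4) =-70 /171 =-0.41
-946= -946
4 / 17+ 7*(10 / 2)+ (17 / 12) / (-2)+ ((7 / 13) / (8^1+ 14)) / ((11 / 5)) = 34.54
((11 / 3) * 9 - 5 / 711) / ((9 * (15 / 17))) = 398786 / 95985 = 4.15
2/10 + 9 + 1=51/5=10.20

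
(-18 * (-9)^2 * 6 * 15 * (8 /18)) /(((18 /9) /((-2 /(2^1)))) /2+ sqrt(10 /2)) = -14580 * sqrt(5) - 14580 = -47181.87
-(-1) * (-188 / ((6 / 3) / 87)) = -8178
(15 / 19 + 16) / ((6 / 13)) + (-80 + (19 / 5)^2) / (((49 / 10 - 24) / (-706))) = -259866167 / 108870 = -2386.94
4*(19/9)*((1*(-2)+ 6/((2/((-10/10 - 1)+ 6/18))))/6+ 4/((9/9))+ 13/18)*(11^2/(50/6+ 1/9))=3872/9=430.22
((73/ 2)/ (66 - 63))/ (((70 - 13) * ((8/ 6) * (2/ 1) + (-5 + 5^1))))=0.08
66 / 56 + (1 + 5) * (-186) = -31215 / 28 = -1114.82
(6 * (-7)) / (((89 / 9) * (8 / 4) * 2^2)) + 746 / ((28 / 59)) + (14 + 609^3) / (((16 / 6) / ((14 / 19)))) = 1477543192303 / 23674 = 62412063.54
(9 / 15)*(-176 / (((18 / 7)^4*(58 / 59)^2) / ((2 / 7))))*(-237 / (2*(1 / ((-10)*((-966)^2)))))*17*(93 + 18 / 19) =-544083498769605410 / 431433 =-1261107747366.58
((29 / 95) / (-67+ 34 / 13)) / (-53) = 377 / 4214295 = 0.00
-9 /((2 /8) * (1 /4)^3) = -2304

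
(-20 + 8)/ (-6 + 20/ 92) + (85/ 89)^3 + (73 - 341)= -24851664967/ 93760877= -265.05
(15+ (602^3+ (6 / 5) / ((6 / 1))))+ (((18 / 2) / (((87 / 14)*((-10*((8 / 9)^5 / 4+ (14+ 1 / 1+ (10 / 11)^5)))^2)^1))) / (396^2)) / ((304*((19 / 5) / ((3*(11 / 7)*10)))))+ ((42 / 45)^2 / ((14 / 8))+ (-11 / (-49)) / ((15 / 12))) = 144796661045353877952782968523588866978163 / 663695758106832512136606171782400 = 218167223.88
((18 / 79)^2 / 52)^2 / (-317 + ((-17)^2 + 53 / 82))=-538002 / 14764690354427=-0.00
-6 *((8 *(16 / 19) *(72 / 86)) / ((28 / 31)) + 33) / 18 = -74813 / 5719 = -13.08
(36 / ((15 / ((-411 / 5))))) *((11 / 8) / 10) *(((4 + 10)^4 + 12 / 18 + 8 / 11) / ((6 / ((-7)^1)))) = 1215795.27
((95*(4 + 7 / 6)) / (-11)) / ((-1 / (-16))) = -23560 / 33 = -713.94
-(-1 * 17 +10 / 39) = 653 / 39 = 16.74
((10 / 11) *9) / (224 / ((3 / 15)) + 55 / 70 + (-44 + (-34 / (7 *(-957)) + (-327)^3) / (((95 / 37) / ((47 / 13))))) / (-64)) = 4332182400 / 407929829598037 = 0.00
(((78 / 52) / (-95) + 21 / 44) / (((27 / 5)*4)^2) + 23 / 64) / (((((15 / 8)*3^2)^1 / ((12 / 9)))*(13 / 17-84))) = -9956186 / 29104760025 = -0.00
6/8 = 3/4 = 0.75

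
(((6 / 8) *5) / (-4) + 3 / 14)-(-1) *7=703 / 112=6.28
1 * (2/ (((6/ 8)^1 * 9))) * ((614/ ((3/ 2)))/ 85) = 1.43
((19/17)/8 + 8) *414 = 229149/68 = 3369.84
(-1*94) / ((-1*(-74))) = -47 / 37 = -1.27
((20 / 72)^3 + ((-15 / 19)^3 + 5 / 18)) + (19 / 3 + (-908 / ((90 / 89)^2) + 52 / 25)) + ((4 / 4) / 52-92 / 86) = -98473611676757 / 111804717960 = -880.76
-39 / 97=-0.40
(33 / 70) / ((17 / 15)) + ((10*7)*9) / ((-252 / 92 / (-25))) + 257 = 1429765 / 238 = 6007.42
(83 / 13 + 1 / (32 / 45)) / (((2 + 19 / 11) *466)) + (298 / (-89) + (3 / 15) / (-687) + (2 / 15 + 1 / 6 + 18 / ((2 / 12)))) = 255027272020153 / 2429852168640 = 104.96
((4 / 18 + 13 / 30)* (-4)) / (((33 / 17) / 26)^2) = -23052952 / 49005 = -470.42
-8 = -8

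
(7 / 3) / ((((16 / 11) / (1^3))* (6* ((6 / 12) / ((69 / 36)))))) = 1771 / 1728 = 1.02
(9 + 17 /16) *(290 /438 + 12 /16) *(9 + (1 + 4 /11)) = 3783983 /25696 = 147.26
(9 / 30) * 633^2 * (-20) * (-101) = 242817534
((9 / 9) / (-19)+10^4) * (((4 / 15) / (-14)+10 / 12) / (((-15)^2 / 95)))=1203327 / 350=3438.08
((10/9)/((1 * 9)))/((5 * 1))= 2/81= 0.02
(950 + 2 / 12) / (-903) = -5701 / 5418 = -1.05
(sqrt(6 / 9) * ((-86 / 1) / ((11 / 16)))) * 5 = -6880 * sqrt(6) / 33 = -510.68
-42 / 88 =-0.48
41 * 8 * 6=1968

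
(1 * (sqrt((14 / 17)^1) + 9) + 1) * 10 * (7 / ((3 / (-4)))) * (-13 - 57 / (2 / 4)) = 35560 * sqrt(238) / 51 + 355600 / 3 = 129290.06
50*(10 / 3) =500 / 3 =166.67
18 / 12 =3 / 2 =1.50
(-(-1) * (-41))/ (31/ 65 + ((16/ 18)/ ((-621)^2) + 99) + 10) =-9249599385/ 24697992724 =-0.37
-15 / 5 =-3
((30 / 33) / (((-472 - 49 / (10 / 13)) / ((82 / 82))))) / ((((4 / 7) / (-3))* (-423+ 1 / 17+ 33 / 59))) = -526575 / 24964364623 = -0.00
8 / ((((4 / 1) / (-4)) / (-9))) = 72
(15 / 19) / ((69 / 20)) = 0.23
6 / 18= 1 / 3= 0.33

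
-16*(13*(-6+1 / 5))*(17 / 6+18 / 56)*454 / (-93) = -36285496 / 1953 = -18579.36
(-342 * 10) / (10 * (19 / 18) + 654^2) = -30780 / 3849539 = -0.01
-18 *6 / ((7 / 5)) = -540 / 7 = -77.14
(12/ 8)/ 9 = 1/ 6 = 0.17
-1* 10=-10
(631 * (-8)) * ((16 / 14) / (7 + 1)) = -5048 / 7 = -721.14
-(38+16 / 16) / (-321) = 13 / 107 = 0.12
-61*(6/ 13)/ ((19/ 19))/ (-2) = 183/ 13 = 14.08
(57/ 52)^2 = 3249/ 2704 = 1.20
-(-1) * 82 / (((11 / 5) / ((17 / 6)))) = 3485 / 33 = 105.61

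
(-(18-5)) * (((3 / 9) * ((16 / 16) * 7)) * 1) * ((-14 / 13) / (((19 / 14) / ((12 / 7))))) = 784 / 19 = 41.26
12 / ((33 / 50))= 200 / 11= 18.18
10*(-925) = -9250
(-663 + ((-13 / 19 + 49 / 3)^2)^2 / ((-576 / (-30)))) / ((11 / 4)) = 311692206604 / 348348033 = 894.77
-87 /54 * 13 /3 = -377 /54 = -6.98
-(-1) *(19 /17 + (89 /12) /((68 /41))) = 4561 /816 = 5.59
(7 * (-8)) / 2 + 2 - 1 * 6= -32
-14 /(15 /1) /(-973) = 2 /2085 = 0.00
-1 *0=0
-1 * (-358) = 358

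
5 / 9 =0.56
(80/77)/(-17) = -80/1309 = -0.06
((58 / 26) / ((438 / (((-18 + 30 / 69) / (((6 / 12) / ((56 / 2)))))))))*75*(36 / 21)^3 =-2024524800 / 1069523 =-1892.92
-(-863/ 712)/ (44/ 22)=863/ 1424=0.61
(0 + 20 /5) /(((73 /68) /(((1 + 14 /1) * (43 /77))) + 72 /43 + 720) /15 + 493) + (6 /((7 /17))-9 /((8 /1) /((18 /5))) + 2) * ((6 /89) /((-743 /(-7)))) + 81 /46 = 4808677883509356 /2707261897235405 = 1.78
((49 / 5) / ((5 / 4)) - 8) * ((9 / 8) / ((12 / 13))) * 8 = -39 / 25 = -1.56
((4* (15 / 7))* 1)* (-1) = -60 / 7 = -8.57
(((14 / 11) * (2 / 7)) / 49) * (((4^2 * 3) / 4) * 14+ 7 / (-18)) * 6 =1724 / 231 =7.46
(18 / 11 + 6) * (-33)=-252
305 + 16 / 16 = 306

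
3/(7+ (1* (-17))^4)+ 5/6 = 208829/250584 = 0.83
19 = 19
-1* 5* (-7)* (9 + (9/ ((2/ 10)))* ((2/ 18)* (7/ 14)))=805/ 2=402.50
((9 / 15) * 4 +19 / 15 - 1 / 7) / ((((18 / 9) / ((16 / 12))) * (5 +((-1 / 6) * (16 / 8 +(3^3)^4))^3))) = -3552 / 1050674309164159589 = -0.00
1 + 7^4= 2402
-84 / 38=-42 / 19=-2.21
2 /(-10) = -1 /5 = -0.20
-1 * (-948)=948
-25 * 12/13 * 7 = -2100/13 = -161.54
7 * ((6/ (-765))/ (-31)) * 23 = 322/ 7905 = 0.04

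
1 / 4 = 0.25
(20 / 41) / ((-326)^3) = -5 / 355121254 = -0.00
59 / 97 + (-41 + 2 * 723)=136344 / 97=1405.61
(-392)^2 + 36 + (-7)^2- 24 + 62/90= 6917656/45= 153725.69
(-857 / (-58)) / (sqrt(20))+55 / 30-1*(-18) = 857*sqrt(5) / 580+119 / 6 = 23.14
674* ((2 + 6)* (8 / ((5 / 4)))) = 34508.80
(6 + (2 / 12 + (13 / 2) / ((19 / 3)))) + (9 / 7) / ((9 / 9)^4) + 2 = 4181 / 399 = 10.48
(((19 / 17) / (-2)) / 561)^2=361 / 363817476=0.00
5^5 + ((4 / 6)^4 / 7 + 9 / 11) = 19495904 / 6237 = 3125.85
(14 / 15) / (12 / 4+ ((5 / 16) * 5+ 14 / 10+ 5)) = 224 / 2631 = 0.09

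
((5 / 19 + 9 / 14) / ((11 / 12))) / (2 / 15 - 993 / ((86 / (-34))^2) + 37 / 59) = -1183091895 / 184872191042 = -0.01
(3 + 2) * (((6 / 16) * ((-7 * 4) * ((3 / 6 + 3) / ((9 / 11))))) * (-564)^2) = -71439060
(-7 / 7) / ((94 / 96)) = -48 / 47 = -1.02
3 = 3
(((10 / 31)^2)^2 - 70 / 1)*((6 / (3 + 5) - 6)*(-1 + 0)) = -678682935 / 1847042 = -367.44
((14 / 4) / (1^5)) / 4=7 / 8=0.88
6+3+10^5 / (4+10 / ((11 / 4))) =275189 / 21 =13104.24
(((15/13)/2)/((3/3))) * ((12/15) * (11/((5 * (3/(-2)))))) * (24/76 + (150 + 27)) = -148236/1235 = -120.03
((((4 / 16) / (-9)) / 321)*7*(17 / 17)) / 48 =-7 / 554688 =-0.00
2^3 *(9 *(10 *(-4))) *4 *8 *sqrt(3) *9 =-829440 *sqrt(3) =-1436632.22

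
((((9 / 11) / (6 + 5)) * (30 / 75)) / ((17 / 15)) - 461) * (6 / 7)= -5689338 / 14399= -395.12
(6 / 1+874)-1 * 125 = 755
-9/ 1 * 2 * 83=-1494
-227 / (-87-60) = 227 / 147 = 1.54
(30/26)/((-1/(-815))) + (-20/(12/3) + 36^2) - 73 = 28059/13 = 2158.38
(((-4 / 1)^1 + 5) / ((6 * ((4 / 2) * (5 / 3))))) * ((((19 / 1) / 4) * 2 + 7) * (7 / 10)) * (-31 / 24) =-2387 / 3200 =-0.75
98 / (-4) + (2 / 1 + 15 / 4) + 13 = -5.75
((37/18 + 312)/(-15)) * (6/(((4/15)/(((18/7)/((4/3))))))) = -50877/56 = -908.52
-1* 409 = -409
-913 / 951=-0.96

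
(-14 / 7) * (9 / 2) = -9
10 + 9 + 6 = 25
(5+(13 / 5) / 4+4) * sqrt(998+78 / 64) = 193 * sqrt(2558) / 32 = 305.04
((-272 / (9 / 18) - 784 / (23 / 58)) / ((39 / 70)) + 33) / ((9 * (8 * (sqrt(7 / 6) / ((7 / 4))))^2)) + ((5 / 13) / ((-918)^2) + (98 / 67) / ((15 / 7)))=-213808534639559 / 10804665530880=-19.79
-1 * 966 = -966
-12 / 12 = -1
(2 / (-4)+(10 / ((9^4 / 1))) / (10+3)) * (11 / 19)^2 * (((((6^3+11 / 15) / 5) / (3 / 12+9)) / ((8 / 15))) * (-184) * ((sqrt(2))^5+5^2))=6172082252072 * sqrt(2) / 5696293005+7715102815090 / 1139258601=8304.38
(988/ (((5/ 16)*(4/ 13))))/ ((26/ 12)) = 23712/ 5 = 4742.40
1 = 1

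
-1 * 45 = -45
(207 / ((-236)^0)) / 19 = 207 / 19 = 10.89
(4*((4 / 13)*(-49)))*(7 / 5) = -84.43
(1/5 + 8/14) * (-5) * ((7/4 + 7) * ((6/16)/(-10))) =81/64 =1.27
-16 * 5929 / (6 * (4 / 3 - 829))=47432 / 2483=19.10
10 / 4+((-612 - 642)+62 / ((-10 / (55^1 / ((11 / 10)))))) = -3123 / 2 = -1561.50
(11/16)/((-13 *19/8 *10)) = -11/4940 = -0.00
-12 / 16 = -3 / 4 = -0.75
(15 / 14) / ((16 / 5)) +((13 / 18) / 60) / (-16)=40409 / 120960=0.33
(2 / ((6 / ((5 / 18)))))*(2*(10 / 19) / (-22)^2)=25 / 124146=0.00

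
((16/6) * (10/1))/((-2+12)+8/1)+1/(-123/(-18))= 1802/1107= 1.63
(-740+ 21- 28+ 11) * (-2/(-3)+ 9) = -7114.67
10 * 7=70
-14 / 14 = -1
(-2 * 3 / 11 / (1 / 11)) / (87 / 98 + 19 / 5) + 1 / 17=-47683 / 39049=-1.22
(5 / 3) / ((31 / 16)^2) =1280 / 2883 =0.44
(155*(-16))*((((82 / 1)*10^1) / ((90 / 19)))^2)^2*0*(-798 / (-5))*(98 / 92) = 0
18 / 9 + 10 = 12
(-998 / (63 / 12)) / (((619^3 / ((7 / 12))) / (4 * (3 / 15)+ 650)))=-3247492 / 10672949655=-0.00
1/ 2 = 0.50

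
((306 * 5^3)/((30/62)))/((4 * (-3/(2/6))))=-13175/6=-2195.83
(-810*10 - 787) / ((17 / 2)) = -17774 / 17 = -1045.53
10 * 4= 40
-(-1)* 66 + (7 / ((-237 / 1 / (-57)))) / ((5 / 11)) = 27533 / 395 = 69.70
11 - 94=-83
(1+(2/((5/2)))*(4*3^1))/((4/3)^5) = 12879/5120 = 2.52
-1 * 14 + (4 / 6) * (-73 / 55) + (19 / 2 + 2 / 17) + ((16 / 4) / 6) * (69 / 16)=-53681 / 22440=-2.39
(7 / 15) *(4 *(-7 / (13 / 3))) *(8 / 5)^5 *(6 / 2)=-19267584 / 203125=-94.86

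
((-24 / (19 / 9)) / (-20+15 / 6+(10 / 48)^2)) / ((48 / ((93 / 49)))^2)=467046 / 458699045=0.00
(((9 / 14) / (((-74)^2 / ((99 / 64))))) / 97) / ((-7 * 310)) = -891 / 1032768343040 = -0.00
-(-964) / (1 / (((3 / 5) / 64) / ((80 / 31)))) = 22413 / 6400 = 3.50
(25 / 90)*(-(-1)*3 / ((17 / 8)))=20 / 51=0.39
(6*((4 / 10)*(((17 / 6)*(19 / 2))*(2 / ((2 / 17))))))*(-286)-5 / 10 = -3140857 / 10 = -314085.70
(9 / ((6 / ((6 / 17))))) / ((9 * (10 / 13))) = 13 / 170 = 0.08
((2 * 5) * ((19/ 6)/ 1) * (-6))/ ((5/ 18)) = -684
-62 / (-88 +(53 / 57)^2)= 201438 / 283103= 0.71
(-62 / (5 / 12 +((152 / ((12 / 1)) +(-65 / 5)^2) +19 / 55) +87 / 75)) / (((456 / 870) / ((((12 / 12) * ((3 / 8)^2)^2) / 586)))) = -300378375 / 13814693810176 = -0.00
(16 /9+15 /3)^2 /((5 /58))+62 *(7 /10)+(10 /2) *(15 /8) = 379507 /648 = 585.66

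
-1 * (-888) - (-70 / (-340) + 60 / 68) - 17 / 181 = 5457477 / 6154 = 886.82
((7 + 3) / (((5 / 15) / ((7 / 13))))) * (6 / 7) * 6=1080 / 13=83.08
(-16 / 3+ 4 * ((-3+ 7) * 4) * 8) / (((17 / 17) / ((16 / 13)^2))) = 389120 / 507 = 767.50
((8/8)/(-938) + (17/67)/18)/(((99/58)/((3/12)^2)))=145/303912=0.00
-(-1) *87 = 87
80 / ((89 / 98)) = 7840 / 89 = 88.09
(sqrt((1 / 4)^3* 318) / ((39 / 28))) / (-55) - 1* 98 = -98 - 7* sqrt(318) / 4290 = -98.03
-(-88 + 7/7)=87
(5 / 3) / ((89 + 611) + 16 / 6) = 5 / 2108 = 0.00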